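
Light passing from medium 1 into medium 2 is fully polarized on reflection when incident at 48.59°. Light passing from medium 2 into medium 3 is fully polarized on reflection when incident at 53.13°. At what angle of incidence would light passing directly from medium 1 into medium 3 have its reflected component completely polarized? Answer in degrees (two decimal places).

θ_B ≈ 56.52°

n₂/n₁ = tan 48.59° = 1.1339 and n₃/n₂ = tan 53.13° = 1.3333.
n₃/n₁ = 1.5118. Then tan θ_B(1→3) = n₃/n₁, so θ_B(1→3) = arctan(1.5118) = 56.52°.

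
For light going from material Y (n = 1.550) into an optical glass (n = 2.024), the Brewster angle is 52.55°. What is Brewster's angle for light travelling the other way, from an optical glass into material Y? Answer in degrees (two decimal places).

θ_B' ≈ 37.45°

The two Brewster angles are complementary: θ_B' = 90° − θ_B = 90° − 52.55° = 37.45°.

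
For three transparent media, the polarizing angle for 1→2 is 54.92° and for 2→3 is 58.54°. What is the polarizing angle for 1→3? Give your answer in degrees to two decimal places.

θ_B ≈ 66.75°

n₂/n₁ = tan 54.92° = 1.4239 and n₃/n₂ = tan 58.54° = 1.6344.
n₃/n₁ = 2.3273. Then tan θ_B(1→3) = n₃/n₁, so θ_B(1→3) = arctan(2.3273) = 66.75°.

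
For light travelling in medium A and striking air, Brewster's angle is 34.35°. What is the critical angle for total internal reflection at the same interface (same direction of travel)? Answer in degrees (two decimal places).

θ_c ≈ 43.11°

tan θ_B = n₂/n₁ = tan 34.35° = 0.6834.
Total internal reflection: sin θ_c = n₂/n₁ = 0.6834.
θ_c = arcsin(0.6834) = 43.11°.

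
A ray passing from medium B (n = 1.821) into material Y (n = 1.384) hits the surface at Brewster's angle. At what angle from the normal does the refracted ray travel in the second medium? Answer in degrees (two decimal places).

θ_t ≈ 52.76°

tan θ_B = n₂/n₁ = 1.384/1.821 = 0.7600, so θ_B = 37.24°.
At Brewster's angle the reflected and refracted rays are perpendicular, so θ_t = 90° − θ_B = 90° − 37.24° = 52.76°.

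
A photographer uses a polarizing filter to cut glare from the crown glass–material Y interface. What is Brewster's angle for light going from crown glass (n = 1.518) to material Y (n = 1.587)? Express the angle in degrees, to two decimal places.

tan θ_B = n₂/n₁ = 1.587/1.518 = 1.0455. Taking the arctangent, θ_B = 46.27°.

θ_B ≈ 46.27°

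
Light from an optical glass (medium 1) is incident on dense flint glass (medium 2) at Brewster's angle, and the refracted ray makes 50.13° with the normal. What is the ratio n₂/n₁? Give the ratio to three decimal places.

θ_B + θ_t = 90°, so θ_B = 90° − 50.13° = 39.87°.
tan θ_B = n₂/n₁, so n₂/n₁ = tan 39.87° = 0.835.

n₂/n₁ ≈ 0.835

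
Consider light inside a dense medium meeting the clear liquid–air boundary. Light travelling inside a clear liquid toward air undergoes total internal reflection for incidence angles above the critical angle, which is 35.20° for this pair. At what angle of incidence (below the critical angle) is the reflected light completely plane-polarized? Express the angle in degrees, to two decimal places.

sin θ_c = n₂/n₁, so n₂/n₁ = sin 35.20° = 0.5764.
Brewster: tan θ_B = n₂/n₁ = 0.5764.
θ_B = arctan(0.5764) = 29.96°.

θ_B ≈ 29.96°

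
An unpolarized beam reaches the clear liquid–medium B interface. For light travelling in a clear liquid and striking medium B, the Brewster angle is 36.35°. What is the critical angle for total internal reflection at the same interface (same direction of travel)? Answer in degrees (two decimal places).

θ_c ≈ 47.38°

From Brewster, n₂/n₁ = tan θ_B = tan 36.35° = 0.7359.
Then sin θ_c = n₂/n₁ = 0.7359, so θ_c = arcsin 0.7359 = 47.38°.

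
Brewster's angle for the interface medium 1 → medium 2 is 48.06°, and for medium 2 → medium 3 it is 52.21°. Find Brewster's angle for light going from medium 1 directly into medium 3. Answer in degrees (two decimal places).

tan θ_B(1→2) = n₂/n₁ = tan 48.06° = 1.1130.
tan θ_B(2→3) = n₃/n₂ = tan 52.21° = 1.2897.
Multiplying, n₃/n₁ = 1.1130 × 1.2897 = 1.4353, and θ_B(1→3) = arctan 1.4353 = 55.13°.

θ_B ≈ 55.13°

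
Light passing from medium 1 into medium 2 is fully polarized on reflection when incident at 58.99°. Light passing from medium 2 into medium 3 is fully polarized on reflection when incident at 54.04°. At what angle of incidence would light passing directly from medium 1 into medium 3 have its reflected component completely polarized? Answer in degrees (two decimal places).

θ_B ≈ 66.44°

tan θ_B(1→2) = n₂/n₁ = tan 58.99° = 1.6636.
tan θ_B(2→3) = n₃/n₂ = tan 54.04° = 1.3784.
n₃/n₁ = 2.2931. Then tan θ_B(1→3) = n₃/n₁, so θ_B(1→3) = arctan(2.2931) = 66.44°.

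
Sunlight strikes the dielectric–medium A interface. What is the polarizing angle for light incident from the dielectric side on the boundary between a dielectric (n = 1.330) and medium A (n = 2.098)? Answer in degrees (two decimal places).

The reflected p-component vanishes when tan θ_B = n₂/n₁.
tan θ_B = n₂/n₁ = 2.098/1.330 = 1.5774. Taking the arctangent, θ_B = 57.63°.

θ_B ≈ 57.63°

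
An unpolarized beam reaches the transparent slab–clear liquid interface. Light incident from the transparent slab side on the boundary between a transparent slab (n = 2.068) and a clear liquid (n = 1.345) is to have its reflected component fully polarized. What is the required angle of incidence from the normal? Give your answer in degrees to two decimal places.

θ_B ≈ 33.04°

tan θ_B = n₂/n₁ = 1.345/2.068 = 0.6504.
θ_B = arctan(0.6504) = 33.04°.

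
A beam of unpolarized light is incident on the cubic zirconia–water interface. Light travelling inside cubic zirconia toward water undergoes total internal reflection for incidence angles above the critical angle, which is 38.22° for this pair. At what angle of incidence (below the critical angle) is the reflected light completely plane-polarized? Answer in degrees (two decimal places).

At the critical angle sin θ_c = n₂/n₁, giving n₂/n₁ = sin 38.22° = 0.6187.
Then tan θ_B = n₂/n₁ = 0.6187, so θ_B = arctan 0.6187 = 31.74°.

θ_B ≈ 31.74°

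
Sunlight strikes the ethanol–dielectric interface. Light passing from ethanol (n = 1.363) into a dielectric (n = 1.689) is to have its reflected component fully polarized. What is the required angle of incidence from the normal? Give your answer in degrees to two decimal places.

θ_B ≈ 51.10°

The reflected p-component vanishes when tan θ_B = n₂/n₁.
tan θ_B = n₂/n₁ = 1.689/1.363 = 1.2392.
θ_B = arctan(1.2392) = 51.10°.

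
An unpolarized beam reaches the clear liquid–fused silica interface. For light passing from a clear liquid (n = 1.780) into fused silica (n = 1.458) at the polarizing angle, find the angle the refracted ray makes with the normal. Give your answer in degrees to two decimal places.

θ_t ≈ 50.68°

First find Brewster's angle: tan θ_B = 1.458/1.780 = 0.8191, giving θ_B = 39.32°.
Since θ_B + θ_t = 90° at Brewster incidence, θ_t = 90° − 39.32° = 50.68°.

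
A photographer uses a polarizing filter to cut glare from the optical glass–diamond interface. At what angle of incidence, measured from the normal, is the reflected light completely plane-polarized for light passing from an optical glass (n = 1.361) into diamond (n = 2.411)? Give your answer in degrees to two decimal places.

The reflected p-component vanishes when tan θ_B = n₂/n₁.
tan θ_B = n₂/n₁ = 2.411/1.361 = 1.7715. Taking the arctangent, θ_B = 60.56°.

θ_B ≈ 60.56°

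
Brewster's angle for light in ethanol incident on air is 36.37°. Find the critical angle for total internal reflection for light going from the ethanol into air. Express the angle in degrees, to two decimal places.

tan θ_B = n₂/n₁ = tan 36.37° = 0.7365.
Total internal reflection: sin θ_c = n₂/n₁ = 0.7365.
θ_c = arcsin(0.7365) = 47.43°.

θ_c ≈ 47.43°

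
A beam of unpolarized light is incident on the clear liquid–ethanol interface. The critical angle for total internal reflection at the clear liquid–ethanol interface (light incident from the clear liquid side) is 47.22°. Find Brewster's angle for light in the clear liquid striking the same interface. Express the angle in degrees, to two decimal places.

At the critical angle sin θ_c = n₂/n₁, giving n₂/n₁ = sin 47.22° = 0.7340.
Then tan θ_B = n₂/n₁ = 0.7340, so θ_B = arctan 0.7340 = 36.28°.

θ_B ≈ 36.28°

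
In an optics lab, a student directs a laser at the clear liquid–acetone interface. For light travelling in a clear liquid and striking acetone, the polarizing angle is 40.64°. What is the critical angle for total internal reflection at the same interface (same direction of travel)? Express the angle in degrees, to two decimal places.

tan θ_B = n₂/n₁ = tan 40.64° = 0.8583.
Total internal reflection: sin θ_c = n₂/n₁ = 0.8583.
θ_c = arcsin(0.8583) = 59.13°.

θ_c ≈ 59.13°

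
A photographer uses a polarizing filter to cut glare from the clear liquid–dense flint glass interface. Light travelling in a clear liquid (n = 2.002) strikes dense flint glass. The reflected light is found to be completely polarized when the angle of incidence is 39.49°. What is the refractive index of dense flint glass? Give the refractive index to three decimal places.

n ≈ 1.650

Full polarization of the reflected beam means tan θ_B = n₂/n₁, where n₁ is the incident medium (a clear liquid).
n₂ = n₁ tan θ_B = 2.002 × tan 39.49° = 1.650.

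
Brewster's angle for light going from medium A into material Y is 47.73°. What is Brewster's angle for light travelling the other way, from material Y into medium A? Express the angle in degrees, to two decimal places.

θ_B' ≈ 42.27°

The two Brewster angles are complementary: θ_B' = 90° − θ_B = 90° − 47.73° = 42.27°.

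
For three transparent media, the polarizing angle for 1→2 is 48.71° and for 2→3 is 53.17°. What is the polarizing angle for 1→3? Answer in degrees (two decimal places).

θ_B ≈ 56.67°

tan θ_B(1→2) = n₂/n₁ = tan 48.71° = 1.1387.
tan θ_B(2→3) = n₃/n₂ = tan 53.17° = 1.3353.
Multiplying, n₃/n₁ = 1.1387 × 1.3353 = 1.5204, and θ_B(1→3) = arctan 1.5204 = 56.67°.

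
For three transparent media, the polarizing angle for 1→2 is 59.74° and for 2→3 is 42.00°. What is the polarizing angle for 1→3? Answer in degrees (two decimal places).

n₂/n₁ = tan 59.74° = 1.7140 and n₃/n₂ = tan 42.00° = 0.9004.
Multiplying, n₃/n₁ = 1.7140 × 0.9004 = 1.5433, and θ_B(1→3) = arctan 1.5433 = 57.06°.

θ_B ≈ 57.06°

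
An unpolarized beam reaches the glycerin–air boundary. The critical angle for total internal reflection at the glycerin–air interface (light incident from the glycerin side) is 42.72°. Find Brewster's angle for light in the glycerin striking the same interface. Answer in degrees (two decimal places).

θ_B ≈ 34.15°

At the critical angle sin θ_c = n₂/n₁, giving n₂/n₁ = sin 42.72° = 0.6784.
Then tan θ_B = n₂/n₁ = 0.6784, so θ_B = arctan 0.6784 = 34.15°.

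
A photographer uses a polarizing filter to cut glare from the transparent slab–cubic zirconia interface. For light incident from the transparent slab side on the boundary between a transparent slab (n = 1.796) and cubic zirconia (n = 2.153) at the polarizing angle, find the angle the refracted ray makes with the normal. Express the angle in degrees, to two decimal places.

First find Brewster's angle: tan θ_B = 2.153/1.796 = 1.1988, giving θ_B = 50.17°.
Since θ_B + θ_t = 90° at Brewster incidence, θ_t = 90° − 50.17° = 39.83°.

θ_t ≈ 39.83°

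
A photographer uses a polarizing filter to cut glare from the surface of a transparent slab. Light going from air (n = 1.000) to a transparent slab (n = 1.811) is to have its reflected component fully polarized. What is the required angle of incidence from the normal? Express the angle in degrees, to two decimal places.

The reflected p-component vanishes when tan θ_B = n₂/n₁.
Brewster's condition: tan θ_B = n₂/n₁ = 1.811/1.000 = 1.8110.
So θ_B = arctan 1.8110 = 61.09°.

θ_B ≈ 61.09°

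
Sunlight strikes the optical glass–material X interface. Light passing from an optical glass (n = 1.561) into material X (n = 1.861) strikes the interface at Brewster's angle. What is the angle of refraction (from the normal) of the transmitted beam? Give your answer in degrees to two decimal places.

θ_t ≈ 39.99°

First find Brewster's angle: tan θ_B = 1.861/1.561 = 1.1922, giving θ_B = 50.01°.
At Brewster's angle the reflected and refracted rays are perpendicular, so θ_t = 90° − θ_B = 90° − 50.01° = 39.99°.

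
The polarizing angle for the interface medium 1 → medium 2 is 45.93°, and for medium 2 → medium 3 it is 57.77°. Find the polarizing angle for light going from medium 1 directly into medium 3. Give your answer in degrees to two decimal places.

θ_B ≈ 58.60°

tan θ_B(1→2) = n₂/n₁ = tan 45.93° = 1.0330.
tan θ_B(2→3) = n₃/n₂ = tan 57.77° = 1.5861.
n₃/n₁ = 1.6385. Then tan θ_B(1→3) = n₃/n₁, so θ_B(1→3) = arctan(1.6385) = 58.60°.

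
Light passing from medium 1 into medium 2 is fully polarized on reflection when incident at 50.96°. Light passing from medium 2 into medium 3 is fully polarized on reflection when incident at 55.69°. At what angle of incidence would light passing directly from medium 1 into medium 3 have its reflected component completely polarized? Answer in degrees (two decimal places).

θ_B ≈ 61.04°

tan θ_B(1→2) = n₂/n₁ = tan 50.96° = 1.2331.
tan θ_B(2→3) = n₃/n₂ = tan 55.69° = 1.4654.
n₃/n₁ = 1.8070. Then tan θ_B(1→3) = n₃/n₁, so θ_B(1→3) = arctan(1.8070) = 61.04°.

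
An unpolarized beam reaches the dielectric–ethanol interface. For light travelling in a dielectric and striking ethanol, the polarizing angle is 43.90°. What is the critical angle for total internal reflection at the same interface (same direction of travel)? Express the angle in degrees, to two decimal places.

From Brewster, n₂/n₁ = tan θ_B = tan 43.90° = 0.9623.
Then sin θ_c = n₂/n₁ = 0.9623, so θ_c = arcsin 0.9623 = 74.22°.

θ_c ≈ 74.22°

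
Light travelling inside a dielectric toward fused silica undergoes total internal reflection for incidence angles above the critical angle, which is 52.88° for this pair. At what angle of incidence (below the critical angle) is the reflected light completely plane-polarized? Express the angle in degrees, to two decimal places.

sin θ_c = n₂/n₁, so n₂/n₁ = sin 52.88° = 0.7974.
Brewster: tan θ_B = n₂/n₁ = 0.7974.
θ_B = arctan(0.7974) = 38.57°.

θ_B ≈ 38.57°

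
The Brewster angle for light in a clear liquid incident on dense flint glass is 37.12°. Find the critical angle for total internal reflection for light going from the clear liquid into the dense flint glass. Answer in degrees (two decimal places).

tan θ_B = n₂/n₁ = tan 37.12° = 0.7568.
Total internal reflection: sin θ_c = n₂/n₁ = 0.7568.
θ_c = arcsin(0.7568) = 49.19°.

θ_c ≈ 49.19°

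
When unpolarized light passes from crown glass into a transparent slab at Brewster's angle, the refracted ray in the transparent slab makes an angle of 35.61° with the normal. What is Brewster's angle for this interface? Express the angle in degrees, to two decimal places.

Brewster's condition makes the reflected and refracted beams perpendicular: θ_B + θ_t = 90°.
θ_B = 90° − 35.61° = 54.39°.

θ_B ≈ 54.39°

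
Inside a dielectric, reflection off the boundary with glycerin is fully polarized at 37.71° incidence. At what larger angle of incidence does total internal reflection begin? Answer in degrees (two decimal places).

From Brewster, n₂/n₁ = tan θ_B = tan 37.71° = 0.7732.
Then sin θ_c = n₂/n₁ = 0.7732, so θ_c = arcsin 0.7732 = 50.64°.

θ_c ≈ 50.64°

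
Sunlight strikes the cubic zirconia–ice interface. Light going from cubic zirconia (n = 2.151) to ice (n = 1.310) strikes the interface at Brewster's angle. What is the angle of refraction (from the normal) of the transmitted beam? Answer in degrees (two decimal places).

θ_t ≈ 58.66°

First find Brewster's angle: tan θ_B = 1.310/2.151 = 0.6090, giving θ_B = 31.34°.
Since θ_B + θ_t = 90° at Brewster incidence, θ_t = 90° − 31.34° = 58.66°.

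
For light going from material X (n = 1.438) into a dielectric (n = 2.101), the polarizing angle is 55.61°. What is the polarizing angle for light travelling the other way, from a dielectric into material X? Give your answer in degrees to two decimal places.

θ_B' ≈ 34.39°

Reversing the direction swaps n₁ and n₂, so tan θ_B' = 1/tan θ_B and θ_B' = 90° − θ_B.
Hence θ_B' = 90° − 55.61° = 34.39°.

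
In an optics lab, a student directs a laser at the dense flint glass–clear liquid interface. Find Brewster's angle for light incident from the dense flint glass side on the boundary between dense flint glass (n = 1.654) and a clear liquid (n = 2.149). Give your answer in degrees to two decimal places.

θ_B ≈ 52.42°

The reflected p-component vanishes when tan θ_B = n₂/n₁.
Brewster's condition: tan θ_B = n₂/n₁ = 2.149/1.654 = 1.2993. Taking the arctangent, θ_B = 52.42°.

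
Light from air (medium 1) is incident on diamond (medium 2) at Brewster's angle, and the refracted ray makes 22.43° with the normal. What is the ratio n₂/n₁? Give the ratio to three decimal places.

At Brewster incidence θ_B = 90° − θ_t = 90° − 22.43° = 67.57°.
tan θ_B = n₂/n₁, so n₂/n₁ = tan 67.57° = 2.423.

n₂/n₁ ≈ 2.423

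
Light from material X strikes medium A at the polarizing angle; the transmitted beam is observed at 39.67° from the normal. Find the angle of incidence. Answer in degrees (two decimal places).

Brewster's condition makes the reflected and refracted beams perpendicular: θ_B + θ_t = 90°.
So θ_B = 90° − θ_t = 90° − 39.67° = 50.33°.

θ_B ≈ 50.33°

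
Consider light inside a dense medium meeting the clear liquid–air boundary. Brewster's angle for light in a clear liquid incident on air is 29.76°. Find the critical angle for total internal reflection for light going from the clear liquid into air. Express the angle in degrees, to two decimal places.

From Brewster, n₂/n₁ = tan θ_B = tan 29.76° = 0.5718.
Then sin θ_c = n₂/n₁ = 0.5718, so θ_c = arcsin 0.5718 = 34.87°.

θ_c ≈ 34.87°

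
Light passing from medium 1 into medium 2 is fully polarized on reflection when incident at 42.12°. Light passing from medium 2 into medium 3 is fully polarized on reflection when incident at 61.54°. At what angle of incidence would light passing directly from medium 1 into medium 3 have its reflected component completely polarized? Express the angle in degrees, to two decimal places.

tan θ_B(1→2) = n₂/n₁ = tan 42.12° = 0.9042.
tan θ_B(2→3) = n₃/n₂ = tan 61.54° = 1.8448.
So n₃/n₁ = (n₂/n₁)(n₃/n₂) = 0.9042 × 1.8448 = 1.6681.
θ_B(1→3) = arctan(1.6681) = 59.06°.

θ_B ≈ 59.06°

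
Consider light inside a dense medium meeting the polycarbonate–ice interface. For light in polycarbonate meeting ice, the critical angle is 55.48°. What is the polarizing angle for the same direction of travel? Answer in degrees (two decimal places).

θ_B ≈ 39.49°

At the critical angle sin θ_c = n₂/n₁, giving n₂/n₁ = sin 55.48° = 0.8239.
Then tan θ_B = n₂/n₁ = 0.8239, so θ_B = arctan 0.8239 = 39.49°.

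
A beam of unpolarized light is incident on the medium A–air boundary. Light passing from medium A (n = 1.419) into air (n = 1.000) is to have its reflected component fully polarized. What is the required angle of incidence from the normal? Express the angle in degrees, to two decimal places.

tan θ_B = n₂/n₁ = 1.000/1.419 = 0.7047. Taking the arctangent, θ_B = 35.17°.

θ_B ≈ 35.17°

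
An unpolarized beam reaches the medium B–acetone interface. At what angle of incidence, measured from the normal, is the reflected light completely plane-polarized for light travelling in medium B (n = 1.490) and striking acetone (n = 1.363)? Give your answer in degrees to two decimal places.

tan θ_B = n₂/n₁ = 1.363/1.490 = 0.9148. Taking the arctangent, θ_B = 42.45°.

θ_B ≈ 42.45°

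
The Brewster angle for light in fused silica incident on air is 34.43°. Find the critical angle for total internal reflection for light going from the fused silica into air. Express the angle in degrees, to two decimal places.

n₂/n₁ = tan 34.43° = 0.6855; the critical angle satisfies sin θ_c = n₂/n₁.
θ_c = arcsin(0.6855) = 43.27°.

θ_c ≈ 43.27°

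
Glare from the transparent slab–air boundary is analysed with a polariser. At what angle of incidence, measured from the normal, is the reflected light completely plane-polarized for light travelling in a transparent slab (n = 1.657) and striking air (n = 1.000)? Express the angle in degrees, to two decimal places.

The reflected p-component vanishes when tan θ_B = n₂/n₁.
tan θ_B = n₂/n₁ = 1.000/1.657 = 0.6035.
So θ_B = arctan 0.6035 = 31.11°.

θ_B ≈ 31.11°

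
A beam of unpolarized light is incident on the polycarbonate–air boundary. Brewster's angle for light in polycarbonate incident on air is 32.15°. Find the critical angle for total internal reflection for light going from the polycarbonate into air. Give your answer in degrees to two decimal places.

θ_c ≈ 38.94°

From Brewster, n₂/n₁ = tan θ_B = tan 32.15° = 0.6285.
Then sin θ_c = n₂/n₁ = 0.6285, so θ_c = arcsin 0.6285 = 38.94°.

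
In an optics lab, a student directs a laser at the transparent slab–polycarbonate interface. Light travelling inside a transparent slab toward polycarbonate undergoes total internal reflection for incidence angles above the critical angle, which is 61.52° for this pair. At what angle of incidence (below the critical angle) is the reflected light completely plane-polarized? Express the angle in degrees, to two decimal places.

θ_B ≈ 41.31°

sin θ_c = n₂/n₁, so n₂/n₁ = sin 61.52° = 0.8790.
Brewster: tan θ_B = n₂/n₁ = 0.8790.
θ_B = arctan(0.8790) = 41.31°.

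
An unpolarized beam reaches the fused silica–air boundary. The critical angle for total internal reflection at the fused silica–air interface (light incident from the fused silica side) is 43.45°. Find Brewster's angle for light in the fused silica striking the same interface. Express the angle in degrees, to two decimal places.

At the critical angle sin θ_c = n₂/n₁, giving n₂/n₁ = sin 43.45° = 0.6877.
Then tan θ_B = n₂/n₁ = 0.6877, so θ_B = arctan 0.6877 = 34.52°.

θ_B ≈ 34.52°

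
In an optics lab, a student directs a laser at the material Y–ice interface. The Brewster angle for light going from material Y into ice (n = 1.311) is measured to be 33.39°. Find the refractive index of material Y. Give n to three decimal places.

Brewster's law: tan θ_B = n₂/n₁ (light incident in material Y, refracted into ice).
n₁ = n₂ / tan θ_B = 1.311 / tan 33.39° = 1.989.

n ≈ 1.989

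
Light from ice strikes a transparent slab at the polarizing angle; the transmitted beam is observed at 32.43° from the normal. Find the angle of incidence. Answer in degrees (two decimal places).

At Brewster's angle the reflected and refracted rays are perpendicular, so θ_B + θ_t = 90°.
θ_B = 90° − 32.43° = 57.57°.

θ_B ≈ 57.57°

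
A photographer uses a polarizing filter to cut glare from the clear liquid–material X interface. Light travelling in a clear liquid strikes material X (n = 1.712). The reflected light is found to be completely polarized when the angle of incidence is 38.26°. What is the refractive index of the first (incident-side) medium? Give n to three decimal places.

n ≈ 2.171

At the Brewster angle, tan θ_B = n₂/n₁ with n₁ on the incident side (a clear liquid) and n₂ on the transmitted side (material X).
n₁ = n₂ / tan θ_B = 1.712 / tan 38.26° = 2.171.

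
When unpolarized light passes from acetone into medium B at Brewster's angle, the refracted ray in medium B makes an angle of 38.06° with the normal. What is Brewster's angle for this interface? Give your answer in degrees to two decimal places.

θ_B ≈ 51.94°

At Brewster's angle the reflected and refracted rays are perpendicular, so θ_B + θ_t = 90°.
So θ_B = 90° − θ_t = 90° − 38.06° = 51.94°.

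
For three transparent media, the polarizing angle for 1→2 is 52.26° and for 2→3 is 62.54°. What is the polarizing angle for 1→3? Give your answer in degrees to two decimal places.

n₂/n₁ = tan 52.26° = 1.2920 and n₃/n₂ = tan 62.54° = 1.9243.
n₃/n₁ = 2.4861. Then tan θ_B(1→3) = n₃/n₁, so θ_B(1→3) = arctan(2.4861) = 68.09°.

θ_B ≈ 68.09°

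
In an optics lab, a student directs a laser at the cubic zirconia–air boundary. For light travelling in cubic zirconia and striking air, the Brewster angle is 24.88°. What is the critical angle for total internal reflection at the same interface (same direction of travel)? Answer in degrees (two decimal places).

θ_c ≈ 27.63°

From Brewster, n₂/n₁ = tan θ_B = tan 24.88° = 0.4638.
Then sin θ_c = n₂/n₁ = 0.4638, so θ_c = arcsin 0.4638 = 27.63°.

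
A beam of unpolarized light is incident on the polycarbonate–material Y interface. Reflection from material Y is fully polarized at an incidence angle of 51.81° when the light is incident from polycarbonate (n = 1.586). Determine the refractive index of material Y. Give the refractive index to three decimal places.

Brewster's law: tan θ_B = n₂/n₁ (light incident in polycarbonate, refracted into material Y).
n₂ = n₁ tan θ_B = 1.586 × tan 51.81° = 2.016.

n ≈ 2.016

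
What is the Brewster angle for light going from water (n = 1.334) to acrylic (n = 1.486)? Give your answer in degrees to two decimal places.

θ_B ≈ 48.09°

The reflected p-component vanishes when tan θ_B = n₂/n₁.
Brewster's condition: tan θ_B = n₂/n₁ = 1.486/1.334 = 1.1139.
So θ_B = arctan 1.1139 = 48.09°.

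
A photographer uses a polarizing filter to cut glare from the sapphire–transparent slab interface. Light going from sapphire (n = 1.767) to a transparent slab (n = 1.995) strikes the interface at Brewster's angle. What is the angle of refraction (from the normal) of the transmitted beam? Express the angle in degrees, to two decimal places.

First find Brewster's angle: tan θ_B = 1.995/1.767 = 1.1290, giving θ_B = 48.47°.
Since θ_B + θ_t = 90° at Brewster incidence, θ_t = 90° − 48.47° = 41.53°.

θ_t ≈ 41.53°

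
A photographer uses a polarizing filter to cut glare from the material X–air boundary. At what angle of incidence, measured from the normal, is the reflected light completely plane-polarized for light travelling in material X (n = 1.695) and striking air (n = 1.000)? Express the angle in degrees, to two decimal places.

Brewster's condition: tan θ_B = n₂/n₁ = 1.000/1.695 = 0.5900. Taking the arctangent, θ_B = 30.54°.

θ_B ≈ 30.54°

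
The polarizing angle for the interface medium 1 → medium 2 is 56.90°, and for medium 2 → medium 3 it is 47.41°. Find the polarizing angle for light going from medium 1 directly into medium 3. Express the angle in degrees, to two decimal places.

n₂/n₁ = tan 56.90° = 1.5340 and n₃/n₂ = tan 47.41° = 1.0879.
n₃/n₁ = 1.6688. Then tan θ_B(1→3) = n₃/n₁, so θ_B(1→3) = arctan(1.6688) = 59.07°.

θ_B ≈ 59.07°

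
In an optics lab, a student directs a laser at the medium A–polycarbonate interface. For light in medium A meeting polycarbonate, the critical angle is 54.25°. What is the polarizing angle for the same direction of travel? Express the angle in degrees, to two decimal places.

n₂/n₁ = sin θ_c = sin 54.25° = 0.8116.
tan θ_B equals the same ratio, so θ_B = arctan(0.8116) = 39.06°.

θ_B ≈ 39.06°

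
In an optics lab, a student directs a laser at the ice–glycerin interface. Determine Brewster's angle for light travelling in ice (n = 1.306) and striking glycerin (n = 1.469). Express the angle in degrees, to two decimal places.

θ_B ≈ 48.36°

Here n₂/n₁ = 1.469/1.306 = 1.1248, and Brewster's law gives tan θ_B = n₂/n₁.
So θ_B = arctan 1.1248 = 48.36°.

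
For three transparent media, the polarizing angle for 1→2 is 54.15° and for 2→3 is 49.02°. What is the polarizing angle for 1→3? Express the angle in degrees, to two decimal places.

θ_B ≈ 57.89°

n₂/n₁ = tan 54.15° = 1.3840 and n₃/n₂ = tan 49.02° = 1.1512.
So n₃/n₁ = (n₂/n₁)(n₃/n₂) = 1.3840 × 1.1512 = 1.5932.
θ_B(1→3) = arctan(1.5932) = 57.89°.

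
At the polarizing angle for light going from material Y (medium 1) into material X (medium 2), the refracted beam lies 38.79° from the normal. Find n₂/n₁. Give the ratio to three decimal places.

θ_B + θ_t = 90°, so θ_B = 90° − 38.79° = 51.21°.
tan θ_B = n₂/n₁, so n₂/n₁ = tan 51.21° = 1.244.

n₂/n₁ ≈ 1.244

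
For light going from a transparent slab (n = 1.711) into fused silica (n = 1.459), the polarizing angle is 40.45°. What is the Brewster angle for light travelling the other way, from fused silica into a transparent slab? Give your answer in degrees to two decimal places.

θ_B' ≈ 49.55°

tan θ_B' = n₁/n₂ = 1/tan θ_B, so θ_B' = 90° − θ_B.
θ_B' = 90° − 40.45° = 49.55°.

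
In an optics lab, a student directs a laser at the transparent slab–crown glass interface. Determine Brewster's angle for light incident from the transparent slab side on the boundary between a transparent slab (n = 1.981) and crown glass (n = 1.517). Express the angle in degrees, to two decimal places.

θ_B ≈ 37.44°

The reflected p-component vanishes when tan θ_B = n₂/n₁.
tan θ_B = n₂/n₁ = 1.517/1.981 = 0.7658. Taking the arctangent, θ_B = 37.44°.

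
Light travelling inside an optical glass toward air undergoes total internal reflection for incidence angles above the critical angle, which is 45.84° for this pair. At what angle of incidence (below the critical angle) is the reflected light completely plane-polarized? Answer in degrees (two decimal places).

θ_B ≈ 35.66°

n₂/n₁ = sin θ_c = sin 45.84° = 0.7174.
tan θ_B equals the same ratio, so θ_B = arctan(0.7174) = 35.66°.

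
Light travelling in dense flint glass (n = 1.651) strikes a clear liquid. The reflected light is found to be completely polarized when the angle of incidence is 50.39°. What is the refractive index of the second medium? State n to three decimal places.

n ≈ 1.995

At Brewster's angle, tan θ_B = n₂/n₁ with n₁ on the incident side (dense flint glass) and n₂ on the transmitted side (a clear liquid).
n₂ = n₁ tan θ_B = 1.651 × tan 50.39° = 1.995.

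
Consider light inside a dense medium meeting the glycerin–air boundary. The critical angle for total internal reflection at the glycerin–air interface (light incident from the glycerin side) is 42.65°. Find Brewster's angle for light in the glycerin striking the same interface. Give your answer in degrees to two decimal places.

θ_B ≈ 34.12°

At the critical angle sin θ_c = n₂/n₁, giving n₂/n₁ = sin 42.65° = 0.6775.
Then tan θ_B = n₂/n₁ = 0.6775, so θ_B = arctan 0.6775 = 34.12°.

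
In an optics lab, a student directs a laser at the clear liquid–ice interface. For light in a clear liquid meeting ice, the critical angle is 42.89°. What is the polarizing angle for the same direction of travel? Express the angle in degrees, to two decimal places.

θ_B ≈ 34.24°

sin θ_c = n₂/n₁, so n₂/n₁ = sin 42.89° = 0.6806.
Brewster: tan θ_B = n₂/n₁ = 0.6806.
θ_B = arctan(0.6806) = 34.24°.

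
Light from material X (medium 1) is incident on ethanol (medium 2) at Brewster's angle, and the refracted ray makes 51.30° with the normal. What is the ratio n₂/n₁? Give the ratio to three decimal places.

At Brewster incidence θ_B = 90° − θ_t = 90° − 51.30° = 38.70°.
tan θ_B = n₂/n₁, so n₂/n₁ = tan 38.70° = 0.801.

n₂/n₁ ≈ 0.801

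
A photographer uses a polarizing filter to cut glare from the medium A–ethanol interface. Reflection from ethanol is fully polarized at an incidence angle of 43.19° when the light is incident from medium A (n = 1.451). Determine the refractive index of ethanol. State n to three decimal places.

At the Brewster angle, tan θ_B = n₂/n₁ with n₁ on the incident side (medium A) and n₂ on the transmitted side (ethanol).
n₂ = n₁ tan θ_B = 1.451 × tan 43.19° = 1.362.

n ≈ 1.362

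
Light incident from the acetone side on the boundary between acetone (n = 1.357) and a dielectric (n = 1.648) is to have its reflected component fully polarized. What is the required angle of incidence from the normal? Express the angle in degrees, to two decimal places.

The reflected p-component vanishes when tan θ_B = n₂/n₁.
tan θ_B = n₂/n₁ = 1.648/1.357 = 1.2144.
θ_B = arctan(1.2144) = 50.53°.

θ_B ≈ 50.53°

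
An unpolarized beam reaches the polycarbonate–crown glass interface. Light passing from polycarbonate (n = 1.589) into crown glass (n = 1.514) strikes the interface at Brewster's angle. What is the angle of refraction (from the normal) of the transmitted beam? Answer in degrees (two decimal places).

θ_t ≈ 46.38°

θ_B = arctan(n₂/n₁) = arctan(1.514/1.589) = 43.62°.
At Brewster's angle the reflected and refracted rays are perpendicular, so θ_t = 90° − θ_B = 90° − 43.62° = 46.38°.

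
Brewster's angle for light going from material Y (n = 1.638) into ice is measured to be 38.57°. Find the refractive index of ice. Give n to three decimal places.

Full polarization of the reflected beam means tan θ_B = n₂/n₁, where n₁ is the incident medium (material Y).
n₂ = n₁ tan θ_B = 1.638 × tan 38.57° = 1.306.

n ≈ 1.306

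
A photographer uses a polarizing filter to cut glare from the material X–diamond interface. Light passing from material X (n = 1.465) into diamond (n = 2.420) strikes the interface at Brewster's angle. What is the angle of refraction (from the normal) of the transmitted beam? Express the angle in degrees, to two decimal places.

First find Brewster's angle: tan θ_B = 2.420/1.465 = 1.6519, giving θ_B = 58.81°.
Since θ_B + θ_t = 90° at Brewster incidence, θ_t = 90° − 58.81° = 31.19°.

θ_t ≈ 31.19°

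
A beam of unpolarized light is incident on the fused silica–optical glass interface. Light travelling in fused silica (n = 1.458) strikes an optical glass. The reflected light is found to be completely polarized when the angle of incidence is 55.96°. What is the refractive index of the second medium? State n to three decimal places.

Full polarization of the reflected beam means tan θ_B = n₂/n₁, where n₁ is the incident medium (fused silica).
n₂ = n₁ tan θ_B = 1.458 × tan 55.96° = 2.158.

n ≈ 2.158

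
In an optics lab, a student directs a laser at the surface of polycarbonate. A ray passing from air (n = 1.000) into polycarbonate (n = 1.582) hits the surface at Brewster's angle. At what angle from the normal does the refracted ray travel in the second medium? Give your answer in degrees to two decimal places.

tan θ_B = n₂/n₁ = 1.582/1.000 = 1.5820, so θ_B = 57.70°.
At Brewster's angle the reflected and refracted rays are perpendicular, so θ_t = 90° − θ_B = 90° − 57.70° = 32.30°.

θ_t ≈ 32.30°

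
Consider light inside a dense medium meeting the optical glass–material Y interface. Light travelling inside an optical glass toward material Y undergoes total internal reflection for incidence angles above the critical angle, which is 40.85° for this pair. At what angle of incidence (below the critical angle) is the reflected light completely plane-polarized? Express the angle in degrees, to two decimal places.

θ_B ≈ 33.19°

sin θ_c = n₂/n₁, so n₂/n₁ = sin 40.85° = 0.6541.
Brewster: tan θ_B = n₂/n₁ = 0.6541.
θ_B = arctan(0.6541) = 33.19°.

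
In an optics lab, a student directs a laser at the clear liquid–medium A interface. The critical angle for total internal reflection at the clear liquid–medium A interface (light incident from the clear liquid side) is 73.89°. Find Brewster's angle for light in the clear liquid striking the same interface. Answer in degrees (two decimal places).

θ_B ≈ 43.85°

At the critical angle sin θ_c = n₂/n₁, giving n₂/n₁ = sin 73.89° = 0.9607.
Then tan θ_B = n₂/n₁ = 0.9607, so θ_B = arctan 0.9607 = 43.85°.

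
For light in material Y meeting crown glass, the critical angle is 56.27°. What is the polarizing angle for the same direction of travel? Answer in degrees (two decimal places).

θ_B ≈ 39.75°

sin θ_c = n₂/n₁, so n₂/n₁ = sin 56.27° = 0.8317.
Brewster: tan θ_B = n₂/n₁ = 0.8317.
θ_B = arctan(0.8317) = 39.75°.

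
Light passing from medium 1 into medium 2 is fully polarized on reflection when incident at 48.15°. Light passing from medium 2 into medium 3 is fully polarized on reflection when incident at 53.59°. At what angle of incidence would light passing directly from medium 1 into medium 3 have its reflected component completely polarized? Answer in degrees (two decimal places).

θ_B ≈ 56.55°

n₂/n₁ = tan 48.15° = 1.1165 and n₃/n₂ = tan 53.59° = 1.3559.
n₃/n₁ = 1.5138. Then tan θ_B(1→3) = n₃/n₁, so θ_B(1→3) = arctan(1.5138) = 56.55°.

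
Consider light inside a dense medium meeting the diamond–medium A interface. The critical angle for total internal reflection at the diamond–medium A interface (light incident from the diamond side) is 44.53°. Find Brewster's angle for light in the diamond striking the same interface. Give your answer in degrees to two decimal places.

sin θ_c = n₂/n₁, so n₂/n₁ = sin 44.53° = 0.7013.
Brewster: tan θ_B = n₂/n₁ = 0.7013.
θ_B = arctan(0.7013) = 35.04°.

θ_B ≈ 35.04°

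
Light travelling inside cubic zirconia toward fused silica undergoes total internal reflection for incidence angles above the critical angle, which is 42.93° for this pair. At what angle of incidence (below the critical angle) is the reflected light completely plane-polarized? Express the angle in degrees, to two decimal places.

θ_B ≈ 34.26°

At the critical angle sin θ_c = n₂/n₁, giving n₂/n₁ = sin 42.93° = 0.6811.
Then tan θ_B = n₂/n₁ = 0.6811, so θ_B = arctan 0.6811 = 34.26°.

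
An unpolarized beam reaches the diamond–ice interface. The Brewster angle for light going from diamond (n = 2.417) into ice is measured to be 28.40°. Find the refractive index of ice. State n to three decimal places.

n ≈ 1.307

Brewster's law: tan θ_B = n₂/n₁ (light incident in diamond, refracted into ice).
n₂ = n₁ tan θ_B = 2.417 × tan 28.40° = 1.307.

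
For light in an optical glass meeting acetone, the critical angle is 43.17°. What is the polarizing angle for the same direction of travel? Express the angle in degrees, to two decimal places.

θ_B ≈ 34.38°

At the critical angle sin θ_c = n₂/n₁, giving n₂/n₁ = sin 43.17° = 0.6842.
Then tan θ_B = n₂/n₁ = 0.6842, so θ_B = arctan 0.6842 = 34.38°.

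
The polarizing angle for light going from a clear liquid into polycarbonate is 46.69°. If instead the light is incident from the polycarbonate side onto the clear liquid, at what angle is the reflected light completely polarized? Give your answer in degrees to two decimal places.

θ_B' ≈ 43.31°

Reversing the direction swaps n₁ and n₂, so tan θ_B' = 1/tan θ_B and θ_B' = 90° − θ_B.
Hence θ_B' = 90° − 46.69° = 43.31°.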